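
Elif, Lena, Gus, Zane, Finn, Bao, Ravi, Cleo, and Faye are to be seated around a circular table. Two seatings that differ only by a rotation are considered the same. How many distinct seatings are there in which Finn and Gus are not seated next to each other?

30240

All circular seatings of 9 people number (8)! = 40320.
Seatings with Finn beside Gus: treat them as a block with 2 internal orders, giving 2 × (7)! = 10080.
Subtracting, 40320 − 10080 = 30240.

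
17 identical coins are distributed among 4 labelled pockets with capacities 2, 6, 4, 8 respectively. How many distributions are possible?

19

Ignoring the caps, the number of non-negative solutions to x_1+…+x_4 = 17 is C(20,3) = 1140.
Subtract solutions that violate a single cap (substitute x_i' = x_i − (cap_i+1)): x_1 ≥ 3 gives C(17,3) = 680; x_2 ≥ 7 gives C(13,3) = 286; x_3 ≥ 5 gives C(15,3) = 455; x_4 ≥ 9 gives C(11,3) = 165. Together 1586.
Add back pairs where two caps are both exceeded: 120 + 220 + 56 + 56 + 4 + 20 = 476.
Subtract triples: 10 + 0 + 1 + 0 = 11.
By inclusion–exclusion the count is 1140 − 1586 + 476 − 11 = 19.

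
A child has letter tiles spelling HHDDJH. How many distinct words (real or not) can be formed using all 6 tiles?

HHDDJH has 6 letters with D appearing twice and H appearing 3 times.
The number of distinct arrangements is 6!/(3!·2!) = 720/12 = 60.

60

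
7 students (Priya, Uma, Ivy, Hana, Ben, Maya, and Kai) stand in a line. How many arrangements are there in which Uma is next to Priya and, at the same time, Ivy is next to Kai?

480

Treat {Uma,Priya} as one block (2 orders) and {Ivy,Kai} as another (2 orders).
That leaves 5 units to arrange: 2 × 2 × 5! = 4 × 120 = 480.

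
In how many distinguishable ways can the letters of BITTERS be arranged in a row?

2520

BITTERS has 7 letters with T appearing twice.
So there are 7! / (2!) = 2520 distinguishable arrangements.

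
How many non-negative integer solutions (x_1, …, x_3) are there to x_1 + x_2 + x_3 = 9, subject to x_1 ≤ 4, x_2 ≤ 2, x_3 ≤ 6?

9

Without the upper bounds there are C(11,2) = 55 ways to split 9 among 3 variables.
Subtract solutions that violate a single cap (substitute x_i' = x_i − (cap_i+1)): x_1 ≥ 5 gives C(6,2) = 15; x_2 ≥ 3 gives C(8,2) = 28; x_3 ≥ 7 gives C(4,2) = 6. Together 49.
Add back pairs where two caps are both exceeded: 3 + 0 + 0 = 3.
By inclusion–exclusion the count is 55 − 49 + 3 = 9.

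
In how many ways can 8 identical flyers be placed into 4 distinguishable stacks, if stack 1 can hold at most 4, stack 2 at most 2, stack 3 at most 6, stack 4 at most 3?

55

Without the upper bounds there are C(11,3) = 165 ways to split 8 among 4 stacks.
Subtract solutions that violate a single cap (substitute x_i' = x_i − (cap_i+1)): x_1 ≥ 5 gives C(6,3) = 20; x_2 ≥ 3 gives C(8,3) = 56; x_3 ≥ 7 gives C(4,3) = 4; x_4 ≥ 4 gives C(7,3) = 35. Together 115.
Add back pairs where two caps are both exceeded: 1 + 0 + 0 + 0 + 4 + 0 = 5.
By inclusion–exclusion the count is 165 − 115 + 5 = 55.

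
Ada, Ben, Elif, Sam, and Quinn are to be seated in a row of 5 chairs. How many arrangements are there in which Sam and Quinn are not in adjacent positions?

72

Of the 5! = 120 arrangements, those with Sam and Quinn adjacent number 2 × 4! = 48 (treat the pair as a block with 2 internal orders).
Complementary counting: 120 − 48 = 72.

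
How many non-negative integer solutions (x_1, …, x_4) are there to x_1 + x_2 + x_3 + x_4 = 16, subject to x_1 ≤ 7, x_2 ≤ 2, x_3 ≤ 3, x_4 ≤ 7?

Without the upper bounds there are C(19,3) = 969 ways to split 16 among 4 variables.
Subtract solutions that violate a single cap (substitute x_i' = x_i − (cap_i+1)): x_1 ≥ 8 gives C(11,3) = 165; x_2 ≥ 3 gives C(16,3) = 560; x_3 ≥ 4 gives C(15,3) = 455; x_4 ≥ 8 gives C(11,3) = 165. Together 1345.
Add back pairs where two caps are both exceeded: 56 + 35 + 1 + 220 + 56 + 35 = 403.
Subtract triples: 4 + 0 + 0 + 4 = 8.
By inclusion–exclusion the count is 969 − 1345 + 403 − 8 = 19.

19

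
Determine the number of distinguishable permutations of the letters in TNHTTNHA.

The 8 letters of TNHTTNHA have repeats: H appearing twice, N appearing twice, and T appearing 3 times.
Dividing 8! = 40320 by 3!·2!·2! = 24 for the repeated letters gives 1680.

1680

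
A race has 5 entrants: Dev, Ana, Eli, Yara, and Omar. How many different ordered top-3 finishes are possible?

60

There are 5 choices for 1st place, 4 for 2nd, and 3 for 3rd.
That gives 5 × 4 × 3 = 60.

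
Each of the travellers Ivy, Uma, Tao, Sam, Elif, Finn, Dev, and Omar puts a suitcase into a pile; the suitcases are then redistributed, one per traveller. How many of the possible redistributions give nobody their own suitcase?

Count assignments avoiding every fixed point. For any j of the 8 travellers fixed to their own suitcase, the other 8−j can be arranged in (8−j)! ways.
By inclusion–exclusion this is Σ_{j=0}^{8} (−1)^j C(8,j)·(8−j)!.
Computing: 40320 − 40320 + 20160 − 6720 + 1680 − 336 + 56 − 8 + 1 = 14833.

14833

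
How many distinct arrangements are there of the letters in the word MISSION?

1260

Letter multiplicities in MISSION: I×2, M×1, N×1, O×1, S×2.
The number of distinct arrangements is 7!/(2!·2!) = 5040/4 = 1260.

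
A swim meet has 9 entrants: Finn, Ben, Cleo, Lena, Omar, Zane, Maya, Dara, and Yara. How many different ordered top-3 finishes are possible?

There are 9 choices for 1st place, 8 for 2nd, and 7 for 3rd.
That gives 9 × 8 × 7 = 504.

504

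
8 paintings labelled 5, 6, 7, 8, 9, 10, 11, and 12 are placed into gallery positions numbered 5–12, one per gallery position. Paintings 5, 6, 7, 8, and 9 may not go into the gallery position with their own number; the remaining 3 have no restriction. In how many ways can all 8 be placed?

Let Aᵢ (for 5 ≤ i ≤ 9) be the placements that put painting i in its forbidden gallery position. Any j of these fix j positions, leaving (8−j)! ways to fill the rest, and there are C(5,j) ways to pick which j.
By inclusion–exclusion, the number of valid placements is Σ_{j=0}^{5} (−1)^j C(5,j)·(8−j)!.
Computing: 40320 − 25200 + 7200 − 1200 + 120 − 6 = 21234.

21234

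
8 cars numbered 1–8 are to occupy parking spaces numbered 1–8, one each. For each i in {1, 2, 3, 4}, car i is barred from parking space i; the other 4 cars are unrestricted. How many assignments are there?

24024

Let Aᵢ (for 1 ≤ i ≤ 4) be the placements that put car i in its forbidden parking space. Any j of these fix j positions, leaving (8−j)! ways to fill the rest, and there are C(4,j) ways to pick which j.
By inclusion–exclusion, the number of valid placements is Σ_{j=0}^{4} (−1)^j C(4,j)·(8−j)!.
Computing: 40320 − 20160 + 4320 − 480 + 24 = 24024.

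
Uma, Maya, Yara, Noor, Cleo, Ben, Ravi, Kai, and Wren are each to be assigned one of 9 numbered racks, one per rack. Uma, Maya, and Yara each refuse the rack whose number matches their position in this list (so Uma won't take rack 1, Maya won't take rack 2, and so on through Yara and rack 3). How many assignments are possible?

256320

Let Aᵢ (for i ∈ {1, 2, 3}) be the placements that put person i in their forbidden rack. Any j of these fix j positions, leaving (9−j)! ways to fill the rest, and there are C(3,j) ways to pick which j.
By inclusion–exclusion, the number of valid placements is Σ_{j=0}^{3} (−1)^j C(3,j)·(9−j)!.
Computing: 362880 − 120960 + 15120 − 720 = 256320.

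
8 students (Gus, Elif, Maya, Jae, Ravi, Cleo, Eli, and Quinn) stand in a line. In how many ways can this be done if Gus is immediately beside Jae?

10080

Treat {Gus, Jae} as a single unit. There are 7 units to order, and the pair itself can be ordered 2 ways.
So the count is 2·(7)! = 10080.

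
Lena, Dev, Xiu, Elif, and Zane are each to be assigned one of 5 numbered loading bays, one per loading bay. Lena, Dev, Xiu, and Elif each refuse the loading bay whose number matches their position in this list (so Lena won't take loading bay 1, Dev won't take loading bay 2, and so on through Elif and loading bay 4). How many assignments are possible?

Let Aᵢ (for 1 ≤ i ≤ 4) be the placements that put person i in their forbidden loading bay. Any j of these fix j positions, leaving (5−j)! ways to fill the rest, and there are C(4,j) ways to pick which j.
By inclusion–exclusion, the number of valid placements is Σ_{j=0}^{4} (−1)^j C(4,j)·(5−j)!.
Computing: 120 − 96 + 36 − 8 + 1 = 53.

53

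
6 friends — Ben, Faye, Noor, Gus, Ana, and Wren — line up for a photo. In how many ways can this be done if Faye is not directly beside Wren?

Of the 6! = 720 arrangements, those with Faye and Wren adjacent number 2 × 5! = 240 (treat the pair as a block with 2 internal orders).
Complementary counting: 720 − 240 = 480.

480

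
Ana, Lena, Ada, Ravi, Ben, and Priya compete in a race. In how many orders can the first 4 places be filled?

This is an ordered selection of 4 from 6: P(6,4).
That gives 6 × 5 × 4 × 3 = 360.

360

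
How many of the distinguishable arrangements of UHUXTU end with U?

Fix U in the last position and arrange the remaining 5 letters.
Those 5 letters have U appearing twice, giving (5)!/(2!) = 60.

60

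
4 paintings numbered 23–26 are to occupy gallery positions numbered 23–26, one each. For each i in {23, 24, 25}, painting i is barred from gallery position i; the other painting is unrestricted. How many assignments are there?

Let Aᵢ (for i ∈ {23, 24, 25}) be the placements that put painting i in its forbidden gallery position. Any j of these fix j positions, leaving (4−j)! ways to fill the rest, and there are C(3,j) ways to pick which j.
By inclusion–exclusion, the number of valid placements is Σ_{j=0}^{3} (−1)^j C(3,j)·(4−j)!.
Computing: 24 − 18 + 6 − 1 = 11.

11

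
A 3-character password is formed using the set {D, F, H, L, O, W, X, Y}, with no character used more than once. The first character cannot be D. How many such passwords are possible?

The first character has 8−1 = 7 choices (anything except D).
The remaining 2 characters are filled from the other 7 symbols without repetition: 7 × 6 = 42.
Total: 7 × 42 = 294.

294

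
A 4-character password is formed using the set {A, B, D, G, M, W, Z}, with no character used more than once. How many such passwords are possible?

Choose and order 4 of the 7 symbols: the first character has 7 options, the next 6, then 5, 4.
7 × 6 × 5 × 4 = 840.

840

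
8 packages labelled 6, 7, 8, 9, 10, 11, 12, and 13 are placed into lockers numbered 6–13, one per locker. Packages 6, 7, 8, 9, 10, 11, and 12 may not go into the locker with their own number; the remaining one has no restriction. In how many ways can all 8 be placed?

Let Aᵢ (for 6 ≤ i ≤ 12) be the placements that put package i in its forbidden locker. Any j of these fix j positions, leaving (8−j)! ways to fill the rest, and there are C(7,j) ways to pick which j.
By inclusion–exclusion, the number of valid placements is Σ_{j=0}^{7} (−1)^j C(7,j)·(8−j)!.
Computing: 40320 − 35280 + 15120 − 4200 + 840 − 126 + 14 − 1 = 16687.

16687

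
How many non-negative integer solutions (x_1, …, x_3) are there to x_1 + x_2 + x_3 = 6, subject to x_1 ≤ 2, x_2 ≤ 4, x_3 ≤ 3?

By stars and bars, unrestricted non-negative solutions to x_1+…+x_3 = 6 number C(6+2,2) = 28.
Subtract solutions that violate a single cap (substitute x_i' = x_i − (cap_i+1)): x_1 ≥ 3 gives C(5,2) = 10; x_2 ≥ 5 gives C(3,2) = 3; x_3 ≥ 4 gives C(4,2) = 6. Together 19.
No two caps can be exceeded simultaneously, so the pair terms are all 0.
By inclusion–exclusion the count is 28 − 19 + 0 = 9.

9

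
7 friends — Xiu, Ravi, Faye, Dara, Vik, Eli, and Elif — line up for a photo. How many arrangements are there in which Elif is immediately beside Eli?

Place the 5 others and the Elif-Eli pair as 6 objects in a line; the pair has 2 internal arrangements.
So the count is 2·(6)! = 1440.

1440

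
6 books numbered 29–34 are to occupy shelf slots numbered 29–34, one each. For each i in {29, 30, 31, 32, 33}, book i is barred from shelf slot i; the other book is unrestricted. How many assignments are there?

Let Aᵢ (for 29 ≤ i ≤ 33) be the placements that put book i in its forbidden shelf slot. Any j of these fix j positions, leaving (6−j)! ways to fill the rest, and there are C(5,j) ways to pick which j.
By inclusion–exclusion, the number of valid placements is Σ_{j=0}^{5} (−1)^j C(5,j)·(6−j)!.
Computing: 720 − 600 + 240 − 60 + 10 − 1 = 309.

309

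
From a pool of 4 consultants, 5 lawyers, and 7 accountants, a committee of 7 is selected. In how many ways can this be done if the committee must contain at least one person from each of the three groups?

10283

Unrestricted: C(16,7) = 11440 ways to pick any 7 of the 16.
Subtract selections that omit an entire group: no consultants → C(12,7) = 792; no lawyers → C(11,7) = 330; no accountants → C(9,7) = 36.
Add back selections omitting two groups (i.e. drawn from a single group): C(4,7) + C(5,7) + C(7,7) = 1.
By inclusion–exclusion: 11440 − 1158 + 1 = 10283.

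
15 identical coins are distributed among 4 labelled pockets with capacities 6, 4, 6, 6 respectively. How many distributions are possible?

Without the upper bounds there are C(18,3) = 816 ways to split 15 among 4 pockets.
Subtract solutions that violate a single cap (substitute x_i' = x_i − (cap_i+1)): x_1 ≥ 7 gives C(11,3) = 165; x_2 ≥ 5 gives C(13,3) = 286; x_3 ≥ 7 gives C(11,3) = 165; x_4 ≥ 7 gives C(11,3) = 165. Together 781.
Add back pairs where two caps are both exceeded: 20 + 4 + 4 + 20 + 20 + 4 = 72.
By inclusion–exclusion the count is 816 − 781 + 72 = 107.

107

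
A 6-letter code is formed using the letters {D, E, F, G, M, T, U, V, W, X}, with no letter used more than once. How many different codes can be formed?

This is a permutation of 6 out of 10: P(10,6) = 10!/4!.
That product is 10 × 9 × 8 × 7 × 6 × 5 = 151200.

151200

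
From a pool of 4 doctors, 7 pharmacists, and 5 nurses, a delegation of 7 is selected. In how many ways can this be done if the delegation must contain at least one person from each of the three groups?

Unrestricted: C(16,7) = 11440 ways to pick any 7 of the 16.
Subtract selections that omit an entire group: no doctors → C(12,7) = 792; no pharmacists → C(9,7) = 36; no nurses → C(11,7) = 330.
Add back selections omitting two groups (i.e. drawn from a single group): C(4,7) + C(7,7) + C(5,7) = 1.
By inclusion–exclusion: 11440 − 1158 + 1 = 10283.

10283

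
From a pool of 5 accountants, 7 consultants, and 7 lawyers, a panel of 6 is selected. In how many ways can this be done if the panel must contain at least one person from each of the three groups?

22295

With no constraint there are C(19,6) = 27132 possible selections.
Selections missing a whole group: no accountants → C(14,6) = 3003; no consultants → C(12,6) = 924; no lawyers → C(12,6) = 924.
Add back selections omitting two groups (i.e. drawn from a single group): C(5,6) + C(7,6) + C(7,6) = 14.
By inclusion–exclusion: 27132 − 4851 + 14 = 22295.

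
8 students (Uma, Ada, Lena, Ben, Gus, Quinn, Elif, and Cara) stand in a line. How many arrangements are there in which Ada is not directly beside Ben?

Of the 8! = 40320 arrangements, those with Ada and Ben adjacent number 2 × 7! = 10080 (treat the pair as a block with 2 internal orders).
Complementary counting: 40320 − 10080 = 30240.

30240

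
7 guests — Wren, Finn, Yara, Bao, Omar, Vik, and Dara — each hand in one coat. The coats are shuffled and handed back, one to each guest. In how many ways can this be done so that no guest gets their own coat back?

1854

Count assignments avoiding every fixed point. For any j of the 7 guests fixed to their own coat, the other 7−j can be arranged in (7−j)! ways.
By inclusion–exclusion this is Σ_{j=0}^{7} (−1)^j C(7,j)·(7−j)!.
Computing: 5040 − 5040 + 2520 − 840 + 210 − 42 + 7 − 1 = 1854.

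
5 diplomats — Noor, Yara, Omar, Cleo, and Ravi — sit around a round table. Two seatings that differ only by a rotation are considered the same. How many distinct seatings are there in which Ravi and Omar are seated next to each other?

12

Glue Ravi and Omar into a block (2 internal orders). Seating 4 units around a circle gives (3)! arrangements.
So 2 × (3)! = 2 × 6 = 12.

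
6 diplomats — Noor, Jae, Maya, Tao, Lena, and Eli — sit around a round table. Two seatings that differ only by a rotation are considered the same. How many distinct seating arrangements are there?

Seat Noor anywhere (absorbing the rotational symmetry), then permute the other 5: (5)! = 120.

120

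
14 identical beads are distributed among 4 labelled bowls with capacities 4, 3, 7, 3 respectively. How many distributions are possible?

Ignoring the caps, the number of non-negative solutions to x_1+…+x_4 = 14 is C(17,3) = 680.
Subtract solutions that violate a single cap (substitute x_i' = x_i − (cap_i+1)): x_1 ≥ 5 gives C(12,3) = 220; x_2 ≥ 4 gives C(13,3) = 286; x_3 ≥ 8 gives C(9,3) = 84; x_4 ≥ 4 gives C(13,3) = 286. Together 876.
Add back pairs where two caps are both exceeded: 56 + 4 + 56 + 10 + 84 + 10 = 220.
Subtract triples: 0 + 4 + 0 + 0 = 4.
By inclusion–exclusion the count is 680 − 876 + 220 − 4 = 20.

20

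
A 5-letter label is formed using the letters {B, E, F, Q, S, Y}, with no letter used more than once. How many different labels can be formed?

With no repetition, fill the 5 letters in order: 6 choices, then 5, down to 2.
That product is 6 × 5 × 4 × 3 × 2 = 720.

720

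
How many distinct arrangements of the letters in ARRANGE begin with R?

360

Fix R in the first position and arrange the remaining 6 letters.
Those 6 letters have A appearing twice, giving (6)!/(2!) = 360.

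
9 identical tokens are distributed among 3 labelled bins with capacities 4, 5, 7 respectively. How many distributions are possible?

27

Ignoring the caps, the number of non-negative solutions to x_1+…+x_3 = 9 is C(11,2) = 55.
Subtract solutions that violate a single cap (substitute x_i' = x_i − (cap_i+1)): x_1 ≥ 5 gives C(6,2) = 15; x_2 ≥ 6 gives C(5,2) = 10; x_3 ≥ 8 gives C(3,2) = 3. Together 28.
No two caps can be exceeded simultaneously, so the pair terms are all 0.
By inclusion–exclusion the count is 55 − 28 + 0 = 27.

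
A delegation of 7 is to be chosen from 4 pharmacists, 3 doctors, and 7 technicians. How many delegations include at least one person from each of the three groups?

2982

Total 7-person selections from all 14: C(14,7) = 3432.
Selections missing a whole group: no pharmacists → C(10,7) = 120; no doctors → C(11,7) = 330; no technicians → C(7,7) = 1.
Add back selections omitting two groups (i.e. drawn from a single group): C(4,7) + C(3,7) + C(7,7) = 1.
By inclusion–exclusion: 3432 − 451 + 1 = 2982.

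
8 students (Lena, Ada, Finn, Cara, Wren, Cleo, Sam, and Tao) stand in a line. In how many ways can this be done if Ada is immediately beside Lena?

10080

Place the 6 others and the Ada-Lena pair as 7 objects in a line; the pair has 2 internal arrangements.
So the count is 2·(7)! = 10080.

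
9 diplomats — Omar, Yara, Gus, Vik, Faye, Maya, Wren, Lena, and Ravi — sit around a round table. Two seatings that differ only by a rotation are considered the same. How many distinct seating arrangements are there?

Seat Omar anywhere (absorbing the rotational symmetry), then permute the other 8: (8)! = 40320.

40320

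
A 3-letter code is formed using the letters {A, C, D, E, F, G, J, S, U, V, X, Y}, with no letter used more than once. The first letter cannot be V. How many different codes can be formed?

1210

The first letter has 12−1 = 11 choices (anything except V).
The remaining 2 letters are filled from the other 11 symbols without repetition: 11 × 10 = 110.
Total: 11 × 110 = 1210.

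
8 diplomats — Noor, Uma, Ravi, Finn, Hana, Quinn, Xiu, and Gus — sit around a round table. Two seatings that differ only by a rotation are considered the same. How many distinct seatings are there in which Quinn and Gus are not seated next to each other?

3600

Without the restriction there are (7)! = 5040 seatings.
Seatings with Quinn beside Gus: treat them as a block with 2 internal orders, giving 2 × (6)! = 1440.
Subtracting, 5040 − 1440 = 3600.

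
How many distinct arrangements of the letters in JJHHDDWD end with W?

210

With the last slot taken by W, it remains to arrange the other 7 letters (JJHHDDD).
Those 7 letters have D appearing 3 times, H appearing twice, and J appearing twice, giving (7)!/(3!·2!·2!) = 210.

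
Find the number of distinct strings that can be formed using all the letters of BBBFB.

5

Letter multiplicities in BBBFB: B×4, F×1.
Dividing 5! = 120 by 4! = 24 for the repeated letters gives 5.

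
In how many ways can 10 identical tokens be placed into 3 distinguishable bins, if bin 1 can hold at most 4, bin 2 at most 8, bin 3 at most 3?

Without the upper bounds there are C(12,2) = 66 ways to split 10 among 3 bins.
Subtract solutions that violate a single cap (substitute x_i' = x_i − (cap_i+1)): x_1 ≥ 5 gives C(7,2) = 21; x_2 ≥ 9 gives C(3,2) = 3; x_3 ≥ 4 gives C(8,2) = 28. Together 52.
Add back pairs where two caps are both exceeded: 0 + 3 + 0 = 3.
By inclusion–exclusion the count is 66 − 52 + 3 = 17.

17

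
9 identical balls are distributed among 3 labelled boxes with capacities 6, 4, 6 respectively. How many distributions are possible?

28

Without the upper bounds there are C(11,2) = 55 ways to split 9 among 3 boxes.
Subtract solutions that violate a single cap (substitute x_i' = x_i − (cap_i+1)): x_1 ≥ 7 gives C(4,2) = 6; x_2 ≥ 5 gives C(6,2) = 15; x_3 ≥ 7 gives C(4,2) = 6. Together 27.
No two caps can be exceeded simultaneously, so the pair terms are all 0.
By inclusion–exclusion the count is 55 − 27 + 0 = 28.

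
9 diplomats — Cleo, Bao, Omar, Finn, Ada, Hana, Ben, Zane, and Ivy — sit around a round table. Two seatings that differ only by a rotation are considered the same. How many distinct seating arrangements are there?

40320

Seat Cleo anywhere (absorbing the rotational symmetry), then permute the other 8: (8)! = 40320.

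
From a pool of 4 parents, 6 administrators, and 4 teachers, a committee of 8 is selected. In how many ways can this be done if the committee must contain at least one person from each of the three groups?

Unrestricted: C(14,8) = 3003 ways to pick any 8 of the 14.
Subtract selections that omit an entire group: no parents → C(10,8) = 45; no administrators → C(8,8) = 1; no teachers → C(10,8) = 45.
Add back selections omitting two groups (i.e. drawn from a single group): C(4,8) + C(6,8) + C(4,8) = 0.
By inclusion–exclusion: 3003 − 91 + 0 = 2912.

2912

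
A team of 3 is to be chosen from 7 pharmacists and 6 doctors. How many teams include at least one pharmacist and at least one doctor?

Unrestricted: C(13,3) = 286 ways to pick any 3 of the 13.
Selections missing a whole group: no pharmacists → C(6,3) = 20; no doctors → C(7,3) = 35.
Both groups omitted at once is impossible, so 286 − 55 = 231.

231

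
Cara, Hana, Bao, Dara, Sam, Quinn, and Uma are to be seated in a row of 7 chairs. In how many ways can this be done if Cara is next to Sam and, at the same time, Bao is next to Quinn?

Treat {Cara,Sam} as one block (2 orders) and {Bao,Quinn} as another (2 orders).
That leaves 5 units to arrange: 2 × 2 × 5! = 4 × 120 = 480.

480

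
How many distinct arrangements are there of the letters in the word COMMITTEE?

45360

COMMITTEE has 9 letters with E appearing twice, M appearing twice, and T appearing twice.
Dividing 9! = 362880 by 2!·2!·2! = 8 for the repeated letters gives 45360.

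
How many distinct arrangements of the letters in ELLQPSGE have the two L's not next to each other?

7560

Total arrangements of ELLQPSGE: 8!/(2!·2!) = 10080.
If the two L's are adjacent, glue them into one block, leaving 7 items to arrange: (7)!/(2!) = 2520 ways.
Subtracting, 10080 − 2520 = 7560 arrangements keep the L's apart.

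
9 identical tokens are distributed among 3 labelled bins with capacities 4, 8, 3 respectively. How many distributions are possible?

Without the upper bounds there are C(11,2) = 55 ways to split 9 among 3 bins.
Subtract solutions that violate a single cap (substitute x_i' = x_i − (cap_i+1)): x_1 ≥ 5 gives C(6,2) = 15; x_2 ≥ 9 gives C(2,2) = 1; x_3 ≥ 4 gives C(7,2) = 21. Together 37.
Add back pairs where two caps are both exceeded: 0 + 1 + 0 = 1.
By inclusion–exclusion the count is 55 − 37 + 1 = 19.

19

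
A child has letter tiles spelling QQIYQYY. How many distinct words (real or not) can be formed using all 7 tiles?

140

The 7 letters of QQIYQYY have repeats: Q appearing 3 times and Y appearing 3 times.
So there are 7! / (3!·3!) = 140 distinguishable arrangements.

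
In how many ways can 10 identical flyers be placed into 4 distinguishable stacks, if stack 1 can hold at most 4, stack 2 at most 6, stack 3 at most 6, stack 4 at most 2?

82

By stars and bars, unrestricted non-negative solutions to x_1+…+x_4 = 10 number C(10+3,3) = 286.
Subtract solutions that violate a single cap (substitute x_i' = x_i − (cap_i+1)): x_1 ≥ 5 gives C(8,3) = 56; x_2 ≥ 7 gives C(6,3) = 20; x_3 ≥ 7 gives C(6,3) = 20; x_4 ≥ 3 gives C(10,3) = 120. Together 216.
Add back pairs where two caps are both exceeded: 0 + 0 + 10 + 0 + 1 + 1 = 12.
By inclusion–exclusion the count is 286 − 216 + 12 = 82.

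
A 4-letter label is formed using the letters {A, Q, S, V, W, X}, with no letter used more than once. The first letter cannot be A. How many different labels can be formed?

The first letter has 6−1 = 5 choices (anything except A).
The remaining 3 letters are filled from the other 5 symbols without repetition: 5 × 4 × 3 = 60.
Total: 5 × 60 = 300.

300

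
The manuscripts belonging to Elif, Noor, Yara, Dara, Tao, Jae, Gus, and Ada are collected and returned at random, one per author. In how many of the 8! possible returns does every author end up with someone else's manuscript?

Let Aᵢ be the assignments in which author i gets their own manuscript. We want the size of the complement of A₁∪…∪A_8.
By inclusion–exclusion this is Σ_{j=0}^{8} (−1)^j C(8,j)·(8−j)!.
Computing: 40320 − 40320 + 20160 − 6720 + 1680 − 336 + 56 − 8 + 1 = 14833.

14833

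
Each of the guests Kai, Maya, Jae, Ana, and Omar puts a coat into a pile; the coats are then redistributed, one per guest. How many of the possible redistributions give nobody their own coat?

Count assignments avoiding every fixed point. For any j of the 5 guests fixed to their own coat, the other 5−j can be arranged in (5−j)! ways.
By inclusion–exclusion this is Σ_{j=0}^{5} (−1)^j C(5,j)·(5−j)!.
Computing: 120 − 120 + 60 − 20 + 5 − 1 = 44.

44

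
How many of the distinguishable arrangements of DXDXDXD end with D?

20

Fix D in the last position and arrange the remaining 6 letters.
Those 6 letters have D appearing 3 times and X appearing 3 times, giving (6)!/(3!·3!) = 20.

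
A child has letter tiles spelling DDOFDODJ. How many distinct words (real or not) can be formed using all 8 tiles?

The 8 letters of DDOFDODJ have repeats: D appearing 4 times and O appearing twice.
Dividing 8! = 40320 by 4!·2! = 48 for the repeated letters gives 840.

840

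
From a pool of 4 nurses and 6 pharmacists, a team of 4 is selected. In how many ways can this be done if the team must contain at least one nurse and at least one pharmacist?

194

With no constraint there are C(10,4) = 210 possible selections.
Subtract selections that omit an entire group: no nurses → C(6,4) = 15; no pharmacists → C(4,4) = 1.
Both groups omitted at once is impossible, so 210 − 16 = 194.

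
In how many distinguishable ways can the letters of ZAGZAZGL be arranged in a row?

1680

Letter multiplicities in ZAGZAZGL: A×2, G×2, L×1, Z×3.
The number of distinct arrangements is 8!/(3!·2!·2!) = 40320/24 = 1680.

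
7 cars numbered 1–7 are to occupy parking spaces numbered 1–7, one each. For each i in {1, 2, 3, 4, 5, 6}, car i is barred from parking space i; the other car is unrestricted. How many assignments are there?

2119

Let Aᵢ (for 1 ≤ i ≤ 6) be the placements that put car i in its forbidden parking space. Any j of these fix j positions, leaving (7−j)! ways to fill the rest, and there are C(6,j) ways to pick which j.
By inclusion–exclusion, the number of valid placements is Σ_{j=0}^{6} (−1)^j C(6,j)·(7−j)!.
Computing: 5040 − 4320 + 1800 − 480 + 90 − 12 + 1 = 2119.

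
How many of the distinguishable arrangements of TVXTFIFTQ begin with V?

3360

Fix V in the first position and arrange the remaining 8 letters.
Those 8 letters have F appearing twice and T appearing 3 times, giving (8)!/(3!·2!) = 3360.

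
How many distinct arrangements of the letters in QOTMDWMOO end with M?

With the last slot taken by M, it remains to arrange the other 8 letters (QOTDWMOO).
Those 8 letters have O appearing 3 times, giving (8)!/(3!) = 6720.

6720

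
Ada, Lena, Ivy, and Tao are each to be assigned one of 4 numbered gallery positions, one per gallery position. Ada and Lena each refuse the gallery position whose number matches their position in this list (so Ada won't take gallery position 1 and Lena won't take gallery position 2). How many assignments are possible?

Let Aᵢ (for i ∈ {1, 2}) be the placements that put person i in their forbidden gallery position. Any j of these fix j positions, leaving (4−j)! ways to fill the rest, and there are C(2,j) ways to pick which j.
By inclusion–exclusion, the number of valid placements is Σ_{j=0}^{2} (−1)^j C(2,j)·(4−j)!.
Computing: 24 − 12 + 2 = 14.

14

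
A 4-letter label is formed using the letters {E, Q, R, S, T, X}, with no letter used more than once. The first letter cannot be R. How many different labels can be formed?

The first letter has 6−1 = 5 choices (anything except R).
The remaining 3 letters are filled from the other 5 symbols without repetition: 5 × 4 × 3 = 60.
Total: 5 × 60 = 300.

300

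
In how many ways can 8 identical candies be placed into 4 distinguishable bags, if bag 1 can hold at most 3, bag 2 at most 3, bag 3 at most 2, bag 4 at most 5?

38

Without the upper bounds there are C(11,3) = 165 ways to split 8 among 4 bags.
Subtract solutions that violate a single cap (substitute x_i' = x_i − (cap_i+1)): x_1 ≥ 4 gives C(7,3) = 35; x_2 ≥ 4 gives C(7,3) = 35; x_3 ≥ 3 gives C(8,3) = 56; x_4 ≥ 6 gives C(5,3) = 10. Together 136.
Add back pairs where two caps are both exceeded: 1 + 4 + 0 + 4 + 0 + 0 = 9.
By inclusion–exclusion the count is 165 − 136 + 9 = 38.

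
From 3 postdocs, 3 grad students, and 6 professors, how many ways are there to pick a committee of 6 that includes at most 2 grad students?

Split by how many grad students are chosen (0 through 2).
Sum: C(3,0)·C(9,6) + C(3,1)·C(9,5) + C(3,2)·C(9,4) = 84 + 378 + 378 = 840.

840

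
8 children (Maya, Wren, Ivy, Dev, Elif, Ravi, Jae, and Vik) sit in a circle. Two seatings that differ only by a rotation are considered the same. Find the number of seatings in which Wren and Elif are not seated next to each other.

3600

Without the restriction there are (7)! = 5040 seatings.
Seatings with Wren beside Elif: treat them as a block with 2 internal orders, giving 2 × (6)! = 1440.
Subtracting, 5040 − 1440 = 3600.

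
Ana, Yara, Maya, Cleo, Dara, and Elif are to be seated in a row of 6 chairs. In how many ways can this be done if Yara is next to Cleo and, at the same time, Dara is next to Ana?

96

Treat {Yara,Cleo} as one block (2 orders) and {Dara,Ana} as another (2 orders).
That leaves 4 units to arrange: 2 × 2 × 4! = 4 × 24 = 96.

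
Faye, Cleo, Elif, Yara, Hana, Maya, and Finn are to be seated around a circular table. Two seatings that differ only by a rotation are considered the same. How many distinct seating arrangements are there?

Around a circle, 7 distinct people have 7!/7 = (6)! = 720 rotationally distinct seatings.

720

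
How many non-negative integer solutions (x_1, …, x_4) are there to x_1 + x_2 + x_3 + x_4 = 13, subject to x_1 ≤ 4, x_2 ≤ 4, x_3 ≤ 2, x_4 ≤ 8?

By stars and bars, unrestricted non-negative solutions to x_1+…+x_4 = 13 number C(13+3,3) = 560.
Subtract solutions that violate a single cap (substitute x_i' = x_i − (cap_i+1)): x_1 ≥ 5 gives C(11,3) = 165; x_2 ≥ 5 gives C(11,3) = 165; x_3 ≥ 3 gives C(13,3) = 286; x_4 ≥ 9 gives C(7,3) = 35. Together 651.
Add back pairs where two caps are both exceeded: 20 + 56 + 0 + 56 + 0 + 4 = 136.
Subtract triples: 1 + 0 + 0 + 0 = 1.
By inclusion–exclusion the count is 560 − 651 + 136 − 1 = 44.

44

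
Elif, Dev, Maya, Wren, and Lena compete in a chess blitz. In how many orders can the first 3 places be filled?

This is an ordered selection of 3 from 5: P(5,3).
That gives 5 × 4 × 3 = 60.

60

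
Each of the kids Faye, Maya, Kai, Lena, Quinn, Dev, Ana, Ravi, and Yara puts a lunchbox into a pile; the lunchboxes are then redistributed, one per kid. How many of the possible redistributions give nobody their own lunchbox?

Let Aᵢ be the assignments in which kid i gets their own lunchbox. We want the size of the complement of A₁∪…∪A_9.
By inclusion–exclusion this is Σ_{j=0}^{9} (−1)^j C(9,j)·(9−j)!.
Computing: 362880 − 362880 + 181440 − 60480 + 15120 − 3024 + 504 − 72 + 9 − 1 = 133496.

133496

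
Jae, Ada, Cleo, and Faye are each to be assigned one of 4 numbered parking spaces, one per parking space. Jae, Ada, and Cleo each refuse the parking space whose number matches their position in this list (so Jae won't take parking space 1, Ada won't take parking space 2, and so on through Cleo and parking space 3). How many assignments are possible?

11

Let Aᵢ (for i ∈ {1, 2, 3}) be the placements that put person i in their forbidden parking space. Any j of these fix j positions, leaving (4−j)! ways to fill the rest, and there are C(3,j) ways to pick which j.
By inclusion–exclusion, the number of valid placements is Σ_{j=0}^{3} (−1)^j C(3,j)·(4−j)!.
Computing: 24 − 18 + 6 − 1 = 11.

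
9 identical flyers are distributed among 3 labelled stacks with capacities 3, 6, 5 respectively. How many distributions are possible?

18

Ignoring the caps, the number of non-negative solutions to x_1+…+x_3 = 9 is C(11,2) = 55.
Subtract solutions that violate a single cap (substitute x_i' = x_i − (cap_i+1)): x_1 ≥ 4 gives C(7,2) = 21; x_2 ≥ 7 gives C(4,2) = 6; x_3 ≥ 6 gives C(5,2) = 10. Together 37.
No two caps can be exceeded simultaneously, so the pair terms are all 0.
By inclusion–exclusion the count is 55 − 37 + 0 = 18.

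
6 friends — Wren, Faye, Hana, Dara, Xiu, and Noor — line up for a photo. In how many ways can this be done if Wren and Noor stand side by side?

Glue Wren and Noor into one block (2 internal orders), leaving 5 units to arrange in a row.
That gives 2 × 5! = 2 × 120 = 240.

240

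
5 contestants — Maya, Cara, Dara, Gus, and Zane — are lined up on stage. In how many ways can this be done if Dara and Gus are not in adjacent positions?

There are 5! = 120 arrangements in all. If Dara and Gus are adjacent, merging them into one block gives 2·(4)! = 48 arrangements.
Complementary counting: 120 − 48 = 72.

72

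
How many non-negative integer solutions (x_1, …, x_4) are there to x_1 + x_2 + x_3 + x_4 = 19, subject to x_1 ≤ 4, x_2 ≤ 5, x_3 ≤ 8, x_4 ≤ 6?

Without the upper bounds there are C(22,3) = 1540 ways to split 19 among 4 variables.
Subtract solutions that violate a single cap (substitute x_i' = x_i − (cap_i+1)): x_1 ≥ 5 gives C(17,3) = 680; x_2 ≥ 6 gives C(16,3) = 560; x_3 ≥ 9 gives C(13,3) = 286; x_4 ≥ 7 gives C(15,3) = 455. Together 1981.
Add back pairs where two caps are both exceeded: 165 + 56 + 120 + 35 + 84 + 20 = 480.
Subtract triples: 0 + 4 + 0 + 0 = 4.
By inclusion–exclusion the count is 1540 − 1981 + 480 − 4 = 35.

35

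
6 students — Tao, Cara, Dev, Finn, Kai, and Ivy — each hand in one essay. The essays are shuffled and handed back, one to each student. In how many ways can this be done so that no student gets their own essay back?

Let Aᵢ be the assignments in which student i gets their own essay. We want the size of the complement of A₁∪…∪A_6.
By inclusion–exclusion this is Σ_{j=0}^{6} (−1)^j C(6,j)·(6−j)!.
Computing: 720 − 720 + 360 − 120 + 30 − 6 + 1 = 265.

265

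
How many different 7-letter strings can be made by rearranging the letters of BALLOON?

Letter multiplicities in BALLOON: A×1, B×1, L×2, N×1, O×2.
So there are 7! / (2!·2!) = 1260 distinguishable arrangements.

1260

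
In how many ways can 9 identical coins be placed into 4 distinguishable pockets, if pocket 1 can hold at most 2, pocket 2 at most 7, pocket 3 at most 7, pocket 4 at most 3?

Ignoring the caps, the number of non-negative solutions to x_1+…+x_4 = 9 is C(12,3) = 220.
Subtract solutions that violate a single cap (substitute x_i' = x_i − (cap_i+1)): x_1 ≥ 3 gives C(9,3) = 84; x_2 ≥ 8 gives C(4,3) = 4; x_3 ≥ 8 gives C(4,3) = 4; x_4 ≥ 4 gives C(8,3) = 56. Together 148.
Add back pairs where two caps are both exceeded: 0 + 0 + 10 + 0 + 0 + 0 = 10.
By inclusion–exclusion the count is 220 − 148 + 10 = 82.

82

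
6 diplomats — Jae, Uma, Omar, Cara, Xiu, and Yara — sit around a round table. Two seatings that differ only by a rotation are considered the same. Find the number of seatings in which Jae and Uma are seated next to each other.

Glue Jae and Uma into a block (2 internal orders). Seating 5 units around a circle gives (4)! arrangements.
So 2 × (4)! = 2 × 24 = 48.

48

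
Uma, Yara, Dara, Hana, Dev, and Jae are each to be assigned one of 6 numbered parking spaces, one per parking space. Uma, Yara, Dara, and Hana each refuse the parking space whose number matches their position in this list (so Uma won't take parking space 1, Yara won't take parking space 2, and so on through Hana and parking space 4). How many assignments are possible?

362

Let Aᵢ (for 1 ≤ i ≤ 4) be the placements that put person i in their forbidden parking space. Any j of these fix j positions, leaving (6−j)! ways to fill the rest, and there are C(4,j) ways to pick which j.
By inclusion–exclusion, the number of valid placements is Σ_{j=0}^{4} (−1)^j C(4,j)·(6−j)!.
Computing: 720 − 480 + 144 − 24 + 2 = 362.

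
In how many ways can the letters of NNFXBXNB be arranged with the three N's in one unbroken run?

Treat the 3 copies of N as a single block. The multiset to arrange is then {NNN, B, B, F, X, X}, 6 items in all.
That gives (6)!/(2!·2!) = 180 arrangements.

180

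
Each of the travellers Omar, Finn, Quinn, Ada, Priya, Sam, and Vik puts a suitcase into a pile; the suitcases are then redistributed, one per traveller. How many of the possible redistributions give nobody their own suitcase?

1854

Count assignments avoiding every fixed point. For any j of the 7 travellers fixed to their own suitcase, the other 7−j can be arranged in (7−j)! ways.
By inclusion–exclusion this is Σ_{j=0}^{7} (−1)^j C(7,j)·(7−j)!.
Computing: 5040 − 5040 + 2520 − 840 + 210 − 42 + 7 − 1 = 1854.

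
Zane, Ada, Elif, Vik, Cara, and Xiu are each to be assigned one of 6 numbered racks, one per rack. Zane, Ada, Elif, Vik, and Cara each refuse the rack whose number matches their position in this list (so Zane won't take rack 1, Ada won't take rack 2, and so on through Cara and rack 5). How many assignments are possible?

Let Aᵢ (for 1 ≤ i ≤ 5) be the placements that put person i in their forbidden rack. Any j of these fix j positions, leaving (6−j)! ways to fill the rest, and there are C(5,j) ways to pick which j.
By inclusion–exclusion, the number of valid placements is Σ_{j=0}^{5} (−1)^j C(5,j)·(6−j)!.
Computing: 720 − 600 + 240 − 60 + 10 − 1 = 309.

309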